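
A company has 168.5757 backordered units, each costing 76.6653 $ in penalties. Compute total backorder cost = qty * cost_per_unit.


Total = 168.5757 * 76.6653 = 12923.9066

12923.9066 $


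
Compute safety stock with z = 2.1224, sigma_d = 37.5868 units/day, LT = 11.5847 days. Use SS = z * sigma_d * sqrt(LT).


sqrt(LT) = sqrt(11.5847) = 3.4036
SS = 2.1224 * 37.5868 * 3.4036 = 271.5220

271.5220 units


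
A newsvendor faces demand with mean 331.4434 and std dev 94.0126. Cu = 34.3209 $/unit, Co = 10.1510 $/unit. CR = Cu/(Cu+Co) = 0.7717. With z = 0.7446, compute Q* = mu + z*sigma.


CR = Cu/(Cu+Co) = 34.3209/(34.3209+10.1510) = 0.7717
z = 0.7446
Q* = 331.4434 + 0.7446 * 94.0126 = 401.4452

401.4452 units


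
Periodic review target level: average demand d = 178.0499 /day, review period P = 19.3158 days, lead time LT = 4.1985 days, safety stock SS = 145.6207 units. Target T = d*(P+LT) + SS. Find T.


P + LT = 23.5143
d*(P+LT) = 178.0499 * 23.5143 = 4186.7188
T = 4186.7188 + 145.6207 = 4332.3395

4332.3395 units


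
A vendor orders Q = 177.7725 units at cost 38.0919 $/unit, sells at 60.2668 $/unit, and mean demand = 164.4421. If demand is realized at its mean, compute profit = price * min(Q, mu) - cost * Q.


Sales at mu = min(177.7725, 164.4421) = 164.4421
Revenue = 60.2668 * 164.4421 = 9910.3992
Total cost = 38.0919 * 177.7725 = 6771.6923
Profit = 9910.3992 - 6771.6923 = 3138.7069

3138.7069 $


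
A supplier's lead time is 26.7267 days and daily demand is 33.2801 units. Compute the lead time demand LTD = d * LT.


LTD = 33.2801 * 26.7267 = 889.4672

889.4672 units


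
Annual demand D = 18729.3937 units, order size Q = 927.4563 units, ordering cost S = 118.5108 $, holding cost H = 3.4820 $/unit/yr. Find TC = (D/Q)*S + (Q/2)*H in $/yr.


Ordering cost = D*S/Q = 2393.2507
Holding cost = Q*H/2 = 1614.7014
TC = 2393.2507 + 1614.7014 = 4007.9521

4007.9521 $/yr


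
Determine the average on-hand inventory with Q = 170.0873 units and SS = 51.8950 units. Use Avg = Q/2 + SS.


Q/2 = 85.0436
Avg = 85.0436 + 51.8950 = 136.9386

136.9386 units


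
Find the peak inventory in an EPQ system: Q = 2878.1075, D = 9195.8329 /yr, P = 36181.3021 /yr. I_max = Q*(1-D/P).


D/P = 0.2542
1 - D/P = 0.7458
I_max = 2878.1075 * 0.7458 = 2146.6082

2146.6082 units


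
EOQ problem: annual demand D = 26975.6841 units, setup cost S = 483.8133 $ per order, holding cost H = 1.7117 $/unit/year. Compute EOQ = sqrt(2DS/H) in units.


2*D*S = 2 * 26975.6841 * 483.8133 = 26102389.4884
2*D*S/H = 15249395.0391
EOQ = sqrt(15249395.0391) = 3905.0474

3905.0474 units


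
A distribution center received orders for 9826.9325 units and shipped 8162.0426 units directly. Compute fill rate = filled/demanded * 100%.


FR = 8162.0426 / 9826.9325 * 100 = 83.0579

83.0579%


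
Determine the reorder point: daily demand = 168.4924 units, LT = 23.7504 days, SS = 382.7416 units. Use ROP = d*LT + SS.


d*LT = 168.4924 * 23.7504 = 4001.7619
ROP = 4001.7619 + 382.7416 = 4384.5035

4384.5035 units


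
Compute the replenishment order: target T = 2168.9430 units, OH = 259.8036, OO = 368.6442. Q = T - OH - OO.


Inventory position = OH + OO = 259.8036 + 368.6442 = 628.4478
Q = 2168.9430 - 628.4478 = 1540.4952

1540.4952 units


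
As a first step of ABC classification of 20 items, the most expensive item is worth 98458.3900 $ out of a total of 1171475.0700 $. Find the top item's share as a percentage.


Top item = 98458.3900
Total = 1171475.0700
Percentage = 98458.3900 / 1171475.0700 * 100 = 8.4047

8.4047%


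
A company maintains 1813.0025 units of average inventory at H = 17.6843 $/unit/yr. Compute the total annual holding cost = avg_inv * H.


Cost = 1813.0025 * 17.6843 = 32061.6801

32061.6801 $/yr


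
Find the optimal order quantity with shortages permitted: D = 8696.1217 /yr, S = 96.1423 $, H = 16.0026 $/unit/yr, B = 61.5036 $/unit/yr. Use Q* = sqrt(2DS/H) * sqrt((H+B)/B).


sqrt(2DS/H) = 323.2509
sqrt((H+B)/B) = 1.1226
Q* = 323.2509 * 1.1226 = 362.8756

362.8756 units


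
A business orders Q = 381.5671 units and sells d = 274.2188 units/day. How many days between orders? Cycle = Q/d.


Cycle = 381.5671 / 274.2188 = 1.3915

1.3915 days


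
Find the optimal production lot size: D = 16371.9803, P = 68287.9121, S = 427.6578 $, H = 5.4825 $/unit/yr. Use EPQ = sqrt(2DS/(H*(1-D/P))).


1 - D/P = 1 - 0.2397 = 0.7603
H*(1-D/P) = 4.1681
2DS = 14003210.1535
EPQ = sqrt(3359635.3894) = 1832.9308

1832.9308 units


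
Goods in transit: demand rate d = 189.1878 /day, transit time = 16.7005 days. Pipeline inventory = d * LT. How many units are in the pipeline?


Pipeline = 189.1878 * 16.7005 = 3159.5309

3159.5309 units


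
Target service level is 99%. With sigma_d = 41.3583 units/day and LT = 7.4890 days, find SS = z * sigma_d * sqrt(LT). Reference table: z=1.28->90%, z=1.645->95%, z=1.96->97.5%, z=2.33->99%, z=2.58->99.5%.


From the table, SL = 99% corresponds to z = 2.33
sqrt(LT) = sqrt(7.4890) = 2.7366
SS = 2.33 * 41.3583 * 2.7366 = 263.7124

263.7124 units


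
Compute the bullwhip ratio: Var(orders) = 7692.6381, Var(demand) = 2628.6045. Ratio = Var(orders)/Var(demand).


BW = 7692.6381 / 2628.6045 = 2.9265

2.9265


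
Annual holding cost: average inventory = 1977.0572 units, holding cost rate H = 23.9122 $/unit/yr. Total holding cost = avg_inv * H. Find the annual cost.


Cost = 1977.0572 * 23.9122 = 47275.7872

47275.7872 $/yr


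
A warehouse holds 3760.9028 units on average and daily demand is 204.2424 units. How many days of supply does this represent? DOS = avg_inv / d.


DOS = 3760.9028 / 204.2424 = 18.4139

18.4139 days


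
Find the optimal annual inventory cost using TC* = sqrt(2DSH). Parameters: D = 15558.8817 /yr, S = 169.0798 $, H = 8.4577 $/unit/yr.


2*D*S*H = 44499217.7085
TC* = sqrt(44499217.7085) = 6670.7734

6670.7734 $/yr


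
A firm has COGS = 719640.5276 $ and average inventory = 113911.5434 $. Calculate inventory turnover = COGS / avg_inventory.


Turnover = 719640.5276 / 113911.5434 = 6.3175

6.3175


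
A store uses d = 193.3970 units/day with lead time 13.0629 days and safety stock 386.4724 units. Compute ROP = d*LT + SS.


d*LT = 193.3970 * 13.0629 = 2526.3257
ROP = 2526.3257 + 386.4724 = 2912.7981

2912.7981 units


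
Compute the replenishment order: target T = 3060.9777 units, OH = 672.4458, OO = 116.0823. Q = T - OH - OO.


Inventory position = OH + OO = 672.4458 + 116.0823 = 788.5281
Q = 3060.9777 - 788.5281 = 2272.4496

2272.4496 units


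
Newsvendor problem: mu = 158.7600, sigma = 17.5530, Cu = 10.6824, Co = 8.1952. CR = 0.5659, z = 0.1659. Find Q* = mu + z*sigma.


CR = Cu/(Cu+Co) = 10.6824/(10.6824+8.1952) = 0.5659
z = 0.1659
Q* = 158.7600 + 0.1659 * 17.5530 = 161.6720

161.6720 units


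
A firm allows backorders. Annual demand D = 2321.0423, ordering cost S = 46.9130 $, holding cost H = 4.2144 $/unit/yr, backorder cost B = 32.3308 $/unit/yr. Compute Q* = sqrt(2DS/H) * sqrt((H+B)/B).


sqrt(2DS/H) = 227.3187
sqrt((H+B)/B) = 1.0632
Q* = 227.3187 * 1.0632 = 241.6808

241.6808 units


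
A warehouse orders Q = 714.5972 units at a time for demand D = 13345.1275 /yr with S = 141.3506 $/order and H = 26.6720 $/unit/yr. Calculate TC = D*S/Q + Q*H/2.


Ordering cost = D*S/Q = 2639.7274
Holding cost = Q*H/2 = 9529.8683
TC = 2639.7274 + 9529.8683 = 12169.5956

12169.5956 $/yr


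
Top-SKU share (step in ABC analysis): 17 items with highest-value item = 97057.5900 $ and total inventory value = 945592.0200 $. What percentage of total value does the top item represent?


Top item = 97057.5900
Total = 945592.0200
Percentage = 97057.5900 / 945592.0200 * 100 = 10.2642

10.2642%


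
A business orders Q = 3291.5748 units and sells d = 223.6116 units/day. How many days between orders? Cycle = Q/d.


Cycle = 3291.5748 / 223.6116 = 14.7201

14.7201 days


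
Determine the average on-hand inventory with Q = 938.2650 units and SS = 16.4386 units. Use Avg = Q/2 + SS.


Q/2 = 469.1325
Avg = 469.1325 + 16.4386 = 485.5711

485.5711 units


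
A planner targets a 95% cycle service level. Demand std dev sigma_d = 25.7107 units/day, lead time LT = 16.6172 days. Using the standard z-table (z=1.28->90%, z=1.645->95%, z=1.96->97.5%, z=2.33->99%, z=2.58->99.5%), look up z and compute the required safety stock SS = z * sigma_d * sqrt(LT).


From the table, SL = 95% corresponds to z = 1.645
sqrt(LT) = sqrt(16.6172) = 4.0764
SS = 1.645 * 25.7107 * 4.0764 = 172.4085

172.4085 units


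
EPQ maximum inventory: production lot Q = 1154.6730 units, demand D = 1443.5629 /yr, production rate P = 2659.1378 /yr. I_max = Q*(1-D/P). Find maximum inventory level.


D/P = 0.5429
1 - D/P = 0.4571
I_max = 1154.6730 * 0.4571 = 527.8371

527.8371 units


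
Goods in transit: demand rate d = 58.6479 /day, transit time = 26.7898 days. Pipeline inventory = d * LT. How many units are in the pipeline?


Pipeline = 58.6479 * 26.7898 = 1571.1655

1571.1655 units


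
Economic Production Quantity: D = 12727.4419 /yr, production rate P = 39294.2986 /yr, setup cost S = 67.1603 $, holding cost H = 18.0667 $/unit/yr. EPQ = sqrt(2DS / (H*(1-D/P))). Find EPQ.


1 - D/P = 1 - 0.3239 = 0.6761
H*(1-D/P) = 12.2149
2DS = 1709557.6325
EPQ = sqrt(139956.8892) = 374.1081

374.1081 units


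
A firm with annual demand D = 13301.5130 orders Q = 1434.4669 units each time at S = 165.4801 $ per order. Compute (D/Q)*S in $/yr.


Number of orders = D/Q = 9.2728
Cost = 9.2728 * 165.4801 = 1534.4625

1534.4625 $/yr


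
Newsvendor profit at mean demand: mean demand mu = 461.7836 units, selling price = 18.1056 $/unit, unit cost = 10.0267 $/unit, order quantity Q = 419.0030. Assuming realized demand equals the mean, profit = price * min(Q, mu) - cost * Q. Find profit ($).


Sales at mu = min(419.0030, 461.7836) = 419.0030
Revenue = 18.1056 * 419.0030 = 7586.3007
Total cost = 10.0267 * 419.0030 = 4201.2174
Profit = 7586.3007 - 4201.2174 = 3385.0833

3385.0833 $


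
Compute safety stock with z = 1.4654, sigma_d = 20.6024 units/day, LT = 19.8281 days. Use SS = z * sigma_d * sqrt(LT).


sqrt(LT) = sqrt(19.8281) = 4.4529
SS = 1.4654 * 20.6024 * 4.4529 = 134.4357

134.4357 units


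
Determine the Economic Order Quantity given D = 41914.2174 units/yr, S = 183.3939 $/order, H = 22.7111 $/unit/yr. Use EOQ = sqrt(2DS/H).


2*D*S = 2 * 41914.2174 * 183.3939 = 15373623.5889
2*D*S/H = 676921.1350
EOQ = sqrt(676921.1350) = 822.7522

822.7522 units


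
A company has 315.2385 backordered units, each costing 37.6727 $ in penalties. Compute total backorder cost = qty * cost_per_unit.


Total = 315.2385 * 37.6727 = 11875.8854

11875.8854 $


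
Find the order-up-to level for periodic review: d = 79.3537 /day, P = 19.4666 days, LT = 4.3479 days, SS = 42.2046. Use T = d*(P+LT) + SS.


P + LT = 23.8145
d*(P+LT) = 79.3537 * 23.8145 = 1889.7687
T = 1889.7687 + 42.2046 = 1931.9733

1931.9733 units


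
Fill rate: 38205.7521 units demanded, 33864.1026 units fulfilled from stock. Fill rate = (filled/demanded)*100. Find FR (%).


FR = 33864.1026 / 38205.7521 * 100 = 88.6361

88.6361%


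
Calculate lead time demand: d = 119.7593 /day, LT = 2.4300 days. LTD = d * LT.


LTD = 119.7593 * 2.4300 = 291.0151

291.0151 units


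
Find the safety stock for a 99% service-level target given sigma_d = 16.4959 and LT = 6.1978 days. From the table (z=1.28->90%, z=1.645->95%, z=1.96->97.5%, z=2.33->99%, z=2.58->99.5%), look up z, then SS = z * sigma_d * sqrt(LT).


From the table, SL = 99% corresponds to z = 2.33
sqrt(LT) = sqrt(6.1978) = 2.4895
SS = 2.33 * 16.4959 * 2.4895 = 95.6865

95.6865 units


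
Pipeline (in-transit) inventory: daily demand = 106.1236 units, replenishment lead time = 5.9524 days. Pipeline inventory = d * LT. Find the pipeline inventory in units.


Pipeline = 106.1236 * 5.9524 = 631.6901

631.6901 units


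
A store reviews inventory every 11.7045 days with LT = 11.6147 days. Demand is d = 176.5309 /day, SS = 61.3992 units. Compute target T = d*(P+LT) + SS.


P + LT = 23.3192
d*(P+LT) = 176.5309 * 23.3192 = 4116.5594
T = 4116.5594 + 61.3992 = 4177.9586

4177.9586 units


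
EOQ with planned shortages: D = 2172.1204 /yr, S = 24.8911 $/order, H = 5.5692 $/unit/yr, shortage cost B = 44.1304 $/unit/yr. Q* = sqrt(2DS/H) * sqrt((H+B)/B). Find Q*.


sqrt(2DS/H) = 139.3422
sqrt((H+B)/B) = 1.0612
Q* = 139.3422 * 1.0612 = 147.8734

147.8734 units


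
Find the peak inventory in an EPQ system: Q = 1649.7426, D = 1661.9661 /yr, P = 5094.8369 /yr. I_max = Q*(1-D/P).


D/P = 0.3262
1 - D/P = 0.6738
I_max = 1649.7426 * 0.6738 = 1111.5868

1111.5868 units


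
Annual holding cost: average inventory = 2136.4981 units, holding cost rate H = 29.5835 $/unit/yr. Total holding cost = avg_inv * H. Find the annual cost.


Cost = 2136.4981 * 29.5835 = 63205.0915

63205.0915 $/yr


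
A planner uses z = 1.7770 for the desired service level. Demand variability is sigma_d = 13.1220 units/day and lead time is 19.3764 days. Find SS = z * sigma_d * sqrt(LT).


sqrt(LT) = sqrt(19.3764) = 4.4019
SS = 1.7770 * 13.1220 * 4.4019 = 102.6417

102.6417 units


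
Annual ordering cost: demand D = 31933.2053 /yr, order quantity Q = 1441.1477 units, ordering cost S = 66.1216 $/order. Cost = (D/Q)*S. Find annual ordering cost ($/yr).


Number of orders = D/Q = 22.1582
Cost = 22.1582 * 66.1216 = 1465.1341

1465.1341 $/yr


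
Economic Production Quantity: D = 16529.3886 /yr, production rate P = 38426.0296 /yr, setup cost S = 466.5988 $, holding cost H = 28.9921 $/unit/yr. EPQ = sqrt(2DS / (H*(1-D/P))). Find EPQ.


1 - D/P = 1 - 0.4302 = 0.5698
H*(1-D/P) = 16.5208
2DS = 15425185.7710
EPQ = sqrt(933681.4790) = 966.2719

966.2719 units


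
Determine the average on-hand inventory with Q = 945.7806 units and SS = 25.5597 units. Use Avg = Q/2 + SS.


Q/2 = 472.8903
Avg = 472.8903 + 25.5597 = 498.4500

498.4500 units


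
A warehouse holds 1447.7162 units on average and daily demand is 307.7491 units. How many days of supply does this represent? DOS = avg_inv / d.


DOS = 1447.7162 / 307.7491 = 4.7042

4.7042 days


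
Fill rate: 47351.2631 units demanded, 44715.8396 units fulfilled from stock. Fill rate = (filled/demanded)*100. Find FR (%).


FR = 44715.8396 / 47351.2631 * 100 = 94.4343

94.4343%


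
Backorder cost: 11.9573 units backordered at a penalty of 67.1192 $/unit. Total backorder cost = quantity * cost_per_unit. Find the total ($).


Total = 11.9573 * 67.1192 = 802.5644

802.5644 $


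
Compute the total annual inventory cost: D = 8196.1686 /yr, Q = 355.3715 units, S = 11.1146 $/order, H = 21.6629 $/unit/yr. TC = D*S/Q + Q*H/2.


Ordering cost = D*S/Q = 256.3434
Holding cost = Q*H/2 = 3849.1886
TC = 256.3434 + 3849.1886 = 4105.5320

4105.5320 $/yr


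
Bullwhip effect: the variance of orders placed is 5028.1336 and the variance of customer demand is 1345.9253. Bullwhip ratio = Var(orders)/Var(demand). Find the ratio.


BW = 5028.1336 / 1345.9253 = 3.7358

3.7358


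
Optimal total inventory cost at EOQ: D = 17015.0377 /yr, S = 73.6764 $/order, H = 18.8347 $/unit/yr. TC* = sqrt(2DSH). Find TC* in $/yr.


2*D*S*H = 47222613.1140
TC* = sqrt(47222613.1140) = 6871.8712

6871.8712 $/yr


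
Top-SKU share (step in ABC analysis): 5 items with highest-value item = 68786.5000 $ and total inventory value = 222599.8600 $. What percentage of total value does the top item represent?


Top item = 68786.5000
Total = 222599.8600
Percentage = 68786.5000 / 222599.8600 * 100 = 30.9014

30.9014%


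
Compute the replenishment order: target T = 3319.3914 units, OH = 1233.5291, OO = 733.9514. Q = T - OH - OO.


Inventory position = OH + OO = 1233.5291 + 733.9514 = 1967.4805
Q = 3319.3914 - 1967.4805 = 1351.9109

1351.9109 units


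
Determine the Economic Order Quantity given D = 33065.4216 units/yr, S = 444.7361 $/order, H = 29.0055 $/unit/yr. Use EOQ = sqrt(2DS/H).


2*D*S = 2 * 33065.4216 * 444.7361 = 29410773.2945
2*D*S/H = 1013972.2913
EOQ = sqrt(1013972.2913) = 1006.9619

1006.9619 units


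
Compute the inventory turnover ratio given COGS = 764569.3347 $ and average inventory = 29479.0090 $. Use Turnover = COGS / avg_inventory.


Turnover = 764569.3347 / 29479.0090 = 25.9361

25.9361


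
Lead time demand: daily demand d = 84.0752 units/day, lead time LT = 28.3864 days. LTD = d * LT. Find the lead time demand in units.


LTD = 84.0752 * 28.3864 = 2386.5923

2386.5923 units


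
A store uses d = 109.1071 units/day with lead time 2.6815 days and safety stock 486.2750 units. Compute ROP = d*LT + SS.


d*LT = 109.1071 * 2.6815 = 292.5707
ROP = 292.5707 + 486.2750 = 778.8457

778.8457 units


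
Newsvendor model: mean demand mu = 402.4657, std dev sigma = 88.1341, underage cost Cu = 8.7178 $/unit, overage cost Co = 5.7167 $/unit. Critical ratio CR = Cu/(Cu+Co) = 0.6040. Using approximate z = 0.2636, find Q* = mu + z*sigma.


CR = Cu/(Cu+Co) = 8.7178/(8.7178+5.7167) = 0.6040
z = 0.2636
Q* = 402.4657 + 0.2636 * 88.1341 = 425.6978

425.6978 units


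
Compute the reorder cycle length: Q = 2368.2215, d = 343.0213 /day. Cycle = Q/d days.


Cycle = 2368.2215 / 343.0213 = 6.9040

6.9040 days


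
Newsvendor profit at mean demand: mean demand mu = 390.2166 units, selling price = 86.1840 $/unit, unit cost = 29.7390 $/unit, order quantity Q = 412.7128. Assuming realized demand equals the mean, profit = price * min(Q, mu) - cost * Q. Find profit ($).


Sales at mu = min(412.7128, 390.2166) = 390.2166
Revenue = 86.1840 * 390.2166 = 33630.4275
Total cost = 29.7390 * 412.7128 = 12273.6660
Profit = 33630.4275 - 12273.6660 = 21356.7615

21356.7615 $


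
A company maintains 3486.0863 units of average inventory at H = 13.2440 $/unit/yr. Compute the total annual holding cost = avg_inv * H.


Cost = 3486.0863 * 13.2440 = 46169.7270

46169.7270 $/yr


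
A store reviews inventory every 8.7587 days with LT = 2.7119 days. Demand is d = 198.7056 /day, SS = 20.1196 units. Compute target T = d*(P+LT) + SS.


P + LT = 11.4706
d*(P+LT) = 198.7056 * 11.4706 = 2279.2725
T = 2279.2725 + 20.1196 = 2299.3921

2299.3921 units


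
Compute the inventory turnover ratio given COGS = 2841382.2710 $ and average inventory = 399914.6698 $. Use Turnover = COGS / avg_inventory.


Turnover = 2841382.2710 / 399914.6698 = 7.1050

7.1050


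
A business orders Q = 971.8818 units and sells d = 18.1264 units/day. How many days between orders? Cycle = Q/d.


Cycle = 971.8818 / 18.1264 = 53.6169

53.6169 days


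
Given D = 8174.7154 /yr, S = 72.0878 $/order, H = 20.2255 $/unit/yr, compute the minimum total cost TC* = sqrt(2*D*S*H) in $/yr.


2*D*S*H = 23837663.0117
TC* = sqrt(23837663.0117) = 4882.3829

4882.3829 $/yr


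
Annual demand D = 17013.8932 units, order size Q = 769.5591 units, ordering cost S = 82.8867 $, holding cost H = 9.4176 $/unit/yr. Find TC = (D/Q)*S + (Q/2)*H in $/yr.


Ordering cost = D*S/Q = 1832.5109
Holding cost = Q*H/2 = 3623.6999
TC = 1832.5109 + 3623.6999 = 5456.2108

5456.2108 $/yr


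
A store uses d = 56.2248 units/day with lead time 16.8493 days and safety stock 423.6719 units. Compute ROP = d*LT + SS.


d*LT = 56.2248 * 16.8493 = 947.3485
ROP = 947.3485 + 423.6719 = 1371.0204

1371.0204 units


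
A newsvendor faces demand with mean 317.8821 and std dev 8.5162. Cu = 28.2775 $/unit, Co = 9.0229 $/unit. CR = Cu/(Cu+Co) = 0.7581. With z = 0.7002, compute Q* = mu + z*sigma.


CR = Cu/(Cu+Co) = 28.2775/(28.2775+9.0229) = 0.7581
z = 0.7002
Q* = 317.8821 + 0.7002 * 8.5162 = 323.8451

323.8451 units


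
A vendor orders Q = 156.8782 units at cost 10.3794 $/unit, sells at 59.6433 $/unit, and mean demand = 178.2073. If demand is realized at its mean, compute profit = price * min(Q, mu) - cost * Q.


Sales at mu = min(156.8782, 178.2073) = 156.8782
Revenue = 59.6433 * 156.8782 = 9356.7335
Total cost = 10.3794 * 156.8782 = 1628.3016
Profit = 9356.7335 - 1628.3016 = 7728.4320

7728.4320 $


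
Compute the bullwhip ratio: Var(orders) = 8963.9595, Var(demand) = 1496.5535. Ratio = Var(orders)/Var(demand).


BW = 8963.9595 / 1496.5535 = 5.9897

5.9897


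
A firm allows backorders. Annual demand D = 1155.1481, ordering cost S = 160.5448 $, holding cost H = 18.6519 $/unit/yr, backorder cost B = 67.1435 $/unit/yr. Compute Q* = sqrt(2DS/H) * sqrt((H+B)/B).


sqrt(2DS/H) = 141.0167
sqrt((H+B)/B) = 1.1304
Q* = 141.0167 * 1.1304 = 159.4044

159.4044 units


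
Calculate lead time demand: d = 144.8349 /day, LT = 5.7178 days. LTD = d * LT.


LTD = 144.8349 * 5.7178 = 828.1370

828.1370 units


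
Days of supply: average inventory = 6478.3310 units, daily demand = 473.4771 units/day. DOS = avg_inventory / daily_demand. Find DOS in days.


DOS = 6478.3310 / 473.4771 = 13.6825

13.6825 days


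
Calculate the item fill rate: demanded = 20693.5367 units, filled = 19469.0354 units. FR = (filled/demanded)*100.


FR = 19469.0354 / 20693.5367 * 100 = 94.0827

94.0827%


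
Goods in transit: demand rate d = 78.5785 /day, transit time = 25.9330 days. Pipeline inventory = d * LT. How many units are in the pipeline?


Pipeline = 78.5785 * 25.9330 = 2037.7762

2037.7762 units


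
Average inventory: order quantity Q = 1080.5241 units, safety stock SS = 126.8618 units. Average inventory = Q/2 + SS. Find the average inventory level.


Q/2 = 540.2621
Avg = 540.2621 + 126.8618 = 667.1239

667.1239 units


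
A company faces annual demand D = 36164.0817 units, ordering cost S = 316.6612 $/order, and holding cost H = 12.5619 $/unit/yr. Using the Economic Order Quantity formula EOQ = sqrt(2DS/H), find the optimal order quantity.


2*D*S = 2 * 36164.0817 * 316.6612 = 22903523.0160
2*D*S/H = 1823253.0920
EOQ = sqrt(1823253.0920) = 1350.2789

1350.2789 units


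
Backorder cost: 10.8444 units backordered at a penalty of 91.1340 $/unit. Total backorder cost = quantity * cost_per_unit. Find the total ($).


Total = 10.8444 * 91.1340 = 988.2935

988.2935 $


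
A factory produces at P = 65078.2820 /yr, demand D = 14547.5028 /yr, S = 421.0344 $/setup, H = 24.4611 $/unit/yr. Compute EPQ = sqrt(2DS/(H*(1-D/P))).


1 - D/P = 1 - 0.2235 = 0.7765
H*(1-D/P) = 18.9931
2DS = 12249998.2258
EPQ = sqrt(644970.9097) = 803.1008

803.1008 units


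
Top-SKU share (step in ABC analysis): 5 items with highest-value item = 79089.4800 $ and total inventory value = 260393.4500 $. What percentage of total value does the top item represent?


Top item = 79089.4800
Total = 260393.4500
Percentage = 79089.4800 / 260393.4500 * 100 = 30.3731

30.3731%


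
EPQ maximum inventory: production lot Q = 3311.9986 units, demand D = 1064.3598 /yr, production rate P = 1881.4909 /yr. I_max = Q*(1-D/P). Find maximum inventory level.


D/P = 0.5657
1 - D/P = 0.4343
I_max = 3311.9986 * 0.4343 = 1438.4003

1438.4003 units


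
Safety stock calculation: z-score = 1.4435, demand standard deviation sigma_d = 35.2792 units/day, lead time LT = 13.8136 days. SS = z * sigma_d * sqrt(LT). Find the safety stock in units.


sqrt(LT) = sqrt(13.8136) = 3.7167
SS = 1.4435 * 35.2792 * 3.7167 = 189.2731

189.2731 units


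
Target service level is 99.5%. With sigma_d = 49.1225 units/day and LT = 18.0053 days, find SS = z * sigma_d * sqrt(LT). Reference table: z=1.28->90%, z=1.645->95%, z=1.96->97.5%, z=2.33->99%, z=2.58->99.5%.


From the table, SL = 99.5% corresponds to z = 2.58
sqrt(LT) = sqrt(18.0053) = 4.2433
SS = 2.58 * 49.1225 * 4.2433 = 537.7747

537.7747 units


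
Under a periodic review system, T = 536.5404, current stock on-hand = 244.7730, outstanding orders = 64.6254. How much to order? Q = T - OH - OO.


Inventory position = OH + OO = 244.7730 + 64.6254 = 309.3984
Q = 536.5404 - 309.3984 = 227.1420

227.1420 units


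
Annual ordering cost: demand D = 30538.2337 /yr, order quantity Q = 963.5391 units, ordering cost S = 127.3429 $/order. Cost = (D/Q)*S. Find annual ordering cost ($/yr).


Number of orders = D/Q = 31.6938
Cost = 31.6938 * 127.3429 = 4035.9828

4035.9828 $/yr


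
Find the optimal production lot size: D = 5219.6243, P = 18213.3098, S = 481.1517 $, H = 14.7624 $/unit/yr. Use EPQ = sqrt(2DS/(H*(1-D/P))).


1 - D/P = 1 - 0.2866 = 0.7134
H*(1-D/P) = 10.5317
2DS = 5022862.2106
EPQ = sqrt(476925.8032) = 690.5981

690.5981 units


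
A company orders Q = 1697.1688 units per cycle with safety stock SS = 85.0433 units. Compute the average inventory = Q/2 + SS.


Q/2 = 848.5844
Avg = 848.5844 + 85.0433 = 933.6277

933.6277 units


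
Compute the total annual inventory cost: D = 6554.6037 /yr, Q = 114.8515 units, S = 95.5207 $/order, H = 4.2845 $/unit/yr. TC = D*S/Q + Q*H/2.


Ordering cost = D*S/Q = 5451.3901
Holding cost = Q*H/2 = 246.0406
TC = 5451.3901 + 246.0406 = 5697.4308

5697.4308 $/yr


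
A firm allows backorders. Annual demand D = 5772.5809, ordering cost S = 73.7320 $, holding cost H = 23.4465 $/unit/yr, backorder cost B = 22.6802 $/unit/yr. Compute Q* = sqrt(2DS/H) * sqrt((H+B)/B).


sqrt(2DS/H) = 190.5412
sqrt((H+B)/B) = 1.4261
Q* = 190.5412 * 1.4261 = 271.7326

271.7326 units


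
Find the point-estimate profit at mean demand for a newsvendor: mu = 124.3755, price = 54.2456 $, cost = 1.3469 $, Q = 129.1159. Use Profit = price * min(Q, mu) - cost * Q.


Sales at mu = min(129.1159, 124.3755) = 124.3755
Revenue = 54.2456 * 124.3755 = 6746.8236
Total cost = 1.3469 * 129.1159 = 173.9062
Profit = 6746.8236 - 173.9062 = 6572.9174

6572.9174 $


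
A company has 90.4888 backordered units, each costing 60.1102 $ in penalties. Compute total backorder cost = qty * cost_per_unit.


Total = 90.4888 * 60.1102 = 5439.2999

5439.2999 $


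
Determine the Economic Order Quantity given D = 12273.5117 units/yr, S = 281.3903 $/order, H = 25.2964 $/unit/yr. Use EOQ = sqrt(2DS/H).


2*D*S = 2 * 12273.5117 * 281.3903 = 6907294.2786
2*D*S/H = 273054.4377
EOQ = sqrt(273054.4377) = 522.5461

522.5461 units


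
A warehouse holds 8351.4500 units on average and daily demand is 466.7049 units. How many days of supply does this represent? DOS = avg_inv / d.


DOS = 8351.4500 / 466.7049 = 17.8945

17.8945 days


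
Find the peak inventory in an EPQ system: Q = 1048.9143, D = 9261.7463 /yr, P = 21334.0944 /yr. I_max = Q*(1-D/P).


D/P = 0.4341
1 - D/P = 0.5659
I_max = 1048.9143 * 0.5659 = 593.5503

593.5503 units


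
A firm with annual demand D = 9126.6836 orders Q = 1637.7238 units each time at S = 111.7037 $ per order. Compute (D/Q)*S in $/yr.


Number of orders = D/Q = 5.5728
Cost = 5.5728 * 111.7037 = 622.5008

622.5008 $/yr


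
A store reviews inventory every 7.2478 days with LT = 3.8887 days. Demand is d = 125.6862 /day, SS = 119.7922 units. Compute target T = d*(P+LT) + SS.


P + LT = 11.1365
d*(P+LT) = 125.6862 * 11.1365 = 1399.7044
T = 1399.7044 + 119.7922 = 1519.4966

1519.4966 units


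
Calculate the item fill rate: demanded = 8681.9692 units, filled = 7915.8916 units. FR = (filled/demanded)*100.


FR = 7915.8916 / 8681.9692 * 100 = 91.1762

91.1762%


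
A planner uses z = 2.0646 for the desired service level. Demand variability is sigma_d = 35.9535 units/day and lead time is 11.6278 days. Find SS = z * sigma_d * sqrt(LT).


sqrt(LT) = sqrt(11.6278) = 3.4100
SS = 2.0646 * 35.9535 * 3.4100 = 253.1197

253.1197 units


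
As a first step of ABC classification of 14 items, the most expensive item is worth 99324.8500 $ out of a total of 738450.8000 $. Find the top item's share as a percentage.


Top item = 99324.8500
Total = 738450.8000
Percentage = 99324.8500 / 738450.8000 * 100 = 13.4504

13.4504%


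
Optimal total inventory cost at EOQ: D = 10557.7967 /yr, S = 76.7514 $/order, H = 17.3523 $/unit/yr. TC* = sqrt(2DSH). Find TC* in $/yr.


2*D*S*H = 28122028.5122
TC* = sqrt(28122028.5122) = 5303.0207

5303.0207 $/yr


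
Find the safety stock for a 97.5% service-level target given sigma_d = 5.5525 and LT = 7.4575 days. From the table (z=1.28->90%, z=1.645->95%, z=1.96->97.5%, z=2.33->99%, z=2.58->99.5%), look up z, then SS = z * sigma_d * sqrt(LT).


From the table, SL = 97.5% corresponds to z = 1.96
sqrt(LT) = sqrt(7.4575) = 2.7308
SS = 1.96 * 5.5525 * 2.7308 = 29.7195

29.7195 units


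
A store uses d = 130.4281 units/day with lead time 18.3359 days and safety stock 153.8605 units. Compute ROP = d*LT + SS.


d*LT = 130.4281 * 18.3359 = 2391.5166
ROP = 2391.5166 + 153.8605 = 2545.3771

2545.3771 units


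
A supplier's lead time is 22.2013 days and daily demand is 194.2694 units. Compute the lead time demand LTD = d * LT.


LTD = 194.2694 * 22.2013 = 4313.0332

4313.0332 units


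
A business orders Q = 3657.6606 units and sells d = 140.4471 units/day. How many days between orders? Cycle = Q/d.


Cycle = 3657.6606 / 140.4471 = 26.0430

26.0430 days


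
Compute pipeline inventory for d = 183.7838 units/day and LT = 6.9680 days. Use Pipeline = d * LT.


Pipeline = 183.7838 * 6.9680 = 1280.6055

1280.6055 units


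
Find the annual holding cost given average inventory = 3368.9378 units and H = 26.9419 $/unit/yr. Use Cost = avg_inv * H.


Cost = 3368.9378 * 26.9419 = 90765.5853

90765.5853 $/yr


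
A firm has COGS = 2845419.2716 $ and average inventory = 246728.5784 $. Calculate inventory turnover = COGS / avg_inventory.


Turnover = 2845419.2716 / 246728.5784 = 11.5326

11.5326


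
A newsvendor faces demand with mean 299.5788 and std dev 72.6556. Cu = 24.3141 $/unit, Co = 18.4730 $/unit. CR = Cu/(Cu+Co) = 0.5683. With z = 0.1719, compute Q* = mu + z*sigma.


CR = Cu/(Cu+Co) = 24.3141/(24.3141+18.4730) = 0.5683
z = 0.1719
Q* = 299.5788 + 0.1719 * 72.6556 = 312.0683

312.0683 units


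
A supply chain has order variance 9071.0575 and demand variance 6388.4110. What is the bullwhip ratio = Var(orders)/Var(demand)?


BW = 9071.0575 / 6388.4110 = 1.4199

1.4199


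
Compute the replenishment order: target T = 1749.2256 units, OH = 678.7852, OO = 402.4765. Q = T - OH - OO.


Inventory position = OH + OO = 678.7852 + 402.4765 = 1081.2617
Q = 1749.2256 - 1081.2617 = 667.9639

667.9639 units


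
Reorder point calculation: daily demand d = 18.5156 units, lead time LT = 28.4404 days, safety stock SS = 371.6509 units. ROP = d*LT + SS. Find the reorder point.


d*LT = 18.5156 * 28.4404 = 526.5911
ROP = 526.5911 + 371.6509 = 898.2420

898.2420 units


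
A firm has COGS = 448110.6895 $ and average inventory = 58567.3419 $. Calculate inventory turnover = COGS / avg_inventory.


Turnover = 448110.6895 / 58567.3419 = 7.6512

7.6512


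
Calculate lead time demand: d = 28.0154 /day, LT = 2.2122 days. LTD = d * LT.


LTD = 28.0154 * 2.2122 = 61.9757

61.9757 units


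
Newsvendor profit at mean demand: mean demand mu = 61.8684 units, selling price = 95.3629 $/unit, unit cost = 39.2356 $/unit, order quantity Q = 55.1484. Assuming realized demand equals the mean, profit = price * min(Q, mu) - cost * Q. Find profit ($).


Sales at mu = min(55.1484, 61.8684) = 55.1484
Revenue = 95.3629 * 55.1484 = 5259.1114
Total cost = 39.2356 * 55.1484 = 2163.7806
Profit = 5259.1114 - 2163.7806 = 3095.3308

3095.3308 $


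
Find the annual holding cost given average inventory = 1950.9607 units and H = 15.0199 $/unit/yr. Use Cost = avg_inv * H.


Cost = 1950.9607 * 15.0199 = 29303.2346

29303.2346 $/yr


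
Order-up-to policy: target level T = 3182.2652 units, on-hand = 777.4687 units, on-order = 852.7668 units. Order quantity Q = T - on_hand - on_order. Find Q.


Inventory position = OH + OO = 777.4687 + 852.7668 = 1630.2355
Q = 3182.2652 - 1630.2355 = 1552.0297

1552.0297 units


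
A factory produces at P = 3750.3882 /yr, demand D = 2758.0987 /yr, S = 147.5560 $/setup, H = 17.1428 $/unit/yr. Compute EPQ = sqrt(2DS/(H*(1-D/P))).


1 - D/P = 1 - 0.7354 = 0.2646
H*(1-D/P) = 4.5357
2DS = 813948.0236
EPQ = sqrt(179453.8344) = 423.6199

423.6199 units


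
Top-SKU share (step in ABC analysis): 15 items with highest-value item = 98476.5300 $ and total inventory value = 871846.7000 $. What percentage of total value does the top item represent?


Top item = 98476.5300
Total = 871846.7000
Percentage = 98476.5300 / 871846.7000 * 100 = 11.2952

11.2952%


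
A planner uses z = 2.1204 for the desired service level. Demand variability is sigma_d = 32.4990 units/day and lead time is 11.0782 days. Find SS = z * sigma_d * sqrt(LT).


sqrt(LT) = sqrt(11.0782) = 3.3284
SS = 2.1204 * 32.4990 * 3.3284 = 229.3625

229.3625 units


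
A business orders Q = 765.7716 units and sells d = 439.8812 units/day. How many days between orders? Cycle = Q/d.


Cycle = 765.7716 / 439.8812 = 1.7409

1.7409 days


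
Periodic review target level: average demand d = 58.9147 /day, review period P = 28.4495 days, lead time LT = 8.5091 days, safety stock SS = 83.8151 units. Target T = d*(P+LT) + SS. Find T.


P + LT = 36.9586
d*(P+LT) = 58.9147 * 36.9586 = 2177.4048
T = 2177.4048 + 83.8151 = 2261.2199

2261.2199 units


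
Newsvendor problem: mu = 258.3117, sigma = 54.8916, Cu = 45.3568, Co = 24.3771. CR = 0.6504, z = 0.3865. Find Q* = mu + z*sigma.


CR = Cu/(Cu+Co) = 45.3568/(45.3568+24.3771) = 0.6504
z = 0.3865
Q* = 258.3117 + 0.3865 * 54.8916 = 279.5273

279.5273 units


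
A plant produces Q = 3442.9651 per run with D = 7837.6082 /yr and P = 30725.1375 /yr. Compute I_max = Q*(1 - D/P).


D/P = 0.2551
1 - D/P = 0.7449
I_max = 3442.9651 * 0.7449 = 2564.7067

2564.7067 units


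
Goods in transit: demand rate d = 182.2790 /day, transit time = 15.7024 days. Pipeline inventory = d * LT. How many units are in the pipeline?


Pipeline = 182.2790 * 15.7024 = 2862.2178

2862.2178 units


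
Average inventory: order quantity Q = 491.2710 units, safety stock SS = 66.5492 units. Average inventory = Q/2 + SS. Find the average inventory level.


Q/2 = 245.6355
Avg = 245.6355 + 66.5492 = 312.1847

312.1847 units


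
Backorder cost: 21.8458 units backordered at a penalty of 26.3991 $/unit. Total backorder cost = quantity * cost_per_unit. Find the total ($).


Total = 21.8458 * 26.3991 = 576.7095

576.7095 $


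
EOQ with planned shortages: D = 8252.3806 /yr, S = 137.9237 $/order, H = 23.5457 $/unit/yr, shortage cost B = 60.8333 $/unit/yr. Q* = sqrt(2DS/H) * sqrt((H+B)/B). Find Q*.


sqrt(2DS/H) = 310.9340
sqrt((H+B)/B) = 1.1777
Q* = 310.9340 * 1.1777 = 366.1970

366.1970 units


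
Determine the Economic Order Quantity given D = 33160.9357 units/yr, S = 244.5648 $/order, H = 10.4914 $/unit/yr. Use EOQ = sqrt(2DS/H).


2*D*S = 2 * 33160.9357 * 244.5648 = 16219995.2146
2*D*S/H = 1546027.7193
EOQ = sqrt(1546027.7193) = 1243.3936

1243.3936 units


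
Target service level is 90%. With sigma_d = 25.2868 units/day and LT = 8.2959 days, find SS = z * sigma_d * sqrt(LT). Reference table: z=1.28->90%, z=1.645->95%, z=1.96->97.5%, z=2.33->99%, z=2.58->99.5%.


From the table, SL = 90% corresponds to z = 1.28
sqrt(LT) = sqrt(8.2959) = 2.8803
SS = 1.28 * 25.2868 * 2.8803 = 93.2257

93.2257 units


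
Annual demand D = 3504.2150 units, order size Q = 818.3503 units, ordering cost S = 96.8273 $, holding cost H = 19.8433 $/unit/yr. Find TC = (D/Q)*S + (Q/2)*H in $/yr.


Ordering cost = D*S/Q = 414.6191
Holding cost = Q*H/2 = 8119.3853
TC = 414.6191 + 8119.3853 = 8534.0044

8534.0044 $/yr


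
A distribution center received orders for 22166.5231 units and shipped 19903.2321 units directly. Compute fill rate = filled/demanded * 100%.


FR = 19903.2321 / 22166.5231 * 100 = 89.7896

89.7896%


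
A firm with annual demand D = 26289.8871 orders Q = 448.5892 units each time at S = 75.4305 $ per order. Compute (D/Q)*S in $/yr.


Number of orders = D/Q = 58.6057
Cost = 58.6057 * 75.4305 = 4420.6578

4420.6578 $/yr


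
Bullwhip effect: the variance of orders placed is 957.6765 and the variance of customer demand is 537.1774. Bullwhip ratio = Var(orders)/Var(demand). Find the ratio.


BW = 957.6765 / 537.1774 = 1.7828

1.7828


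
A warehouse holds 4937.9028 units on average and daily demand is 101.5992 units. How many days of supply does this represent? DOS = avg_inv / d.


DOS = 4937.9028 / 101.5992 = 48.6018

48.6018 days


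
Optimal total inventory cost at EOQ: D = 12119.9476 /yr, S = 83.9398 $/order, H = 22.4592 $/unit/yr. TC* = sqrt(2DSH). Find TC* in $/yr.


2*D*S*H = 45697553.5582
TC* = sqrt(45697553.5582) = 6759.9966

6759.9966 $/yr


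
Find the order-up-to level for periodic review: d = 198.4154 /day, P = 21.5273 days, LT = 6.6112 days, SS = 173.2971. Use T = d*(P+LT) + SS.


P + LT = 28.1385
d*(P+LT) = 198.4154 * 28.1385 = 5583.1117
T = 5583.1117 + 173.2971 = 5756.4088

5756.4088 units


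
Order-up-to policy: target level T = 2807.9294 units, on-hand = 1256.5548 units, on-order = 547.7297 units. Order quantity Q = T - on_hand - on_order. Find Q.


Inventory position = OH + OO = 1256.5548 + 547.7297 = 1804.2845
Q = 2807.9294 - 1804.2845 = 1003.6449

1003.6449 units


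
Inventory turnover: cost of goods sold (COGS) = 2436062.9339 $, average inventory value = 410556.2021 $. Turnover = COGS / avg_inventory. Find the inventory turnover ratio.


Turnover = 2436062.9339 / 410556.2021 = 5.9336

5.9336


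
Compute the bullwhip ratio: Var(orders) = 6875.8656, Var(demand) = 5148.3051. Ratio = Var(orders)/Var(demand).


BW = 6875.8656 / 5148.3051 = 1.3356

1.3356


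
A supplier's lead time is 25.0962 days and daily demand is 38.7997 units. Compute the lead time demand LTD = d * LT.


LTD = 38.7997 * 25.0962 = 973.7250

973.7250 units


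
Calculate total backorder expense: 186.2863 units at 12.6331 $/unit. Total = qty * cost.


Total = 186.2863 * 12.6331 = 2353.3735

2353.3735 $


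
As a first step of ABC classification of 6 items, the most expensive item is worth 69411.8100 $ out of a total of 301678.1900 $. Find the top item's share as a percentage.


Top item = 69411.8100
Total = 301678.1900
Percentage = 69411.8100 / 301678.1900 * 100 = 23.0086

23.0086%


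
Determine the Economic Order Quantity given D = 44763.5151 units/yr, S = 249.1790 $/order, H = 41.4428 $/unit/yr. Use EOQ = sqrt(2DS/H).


2*D*S = 2 * 44763.5151 * 249.1790 = 22308255.8582
2*D*S/H = 538290.2665
EOQ = sqrt(538290.2665) = 733.6827

733.6827 units


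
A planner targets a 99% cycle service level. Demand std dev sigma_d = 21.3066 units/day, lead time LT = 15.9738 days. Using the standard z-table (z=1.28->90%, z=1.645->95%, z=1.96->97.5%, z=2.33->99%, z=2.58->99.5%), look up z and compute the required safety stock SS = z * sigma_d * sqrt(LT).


From the table, SL = 99% corresponds to z = 2.33
sqrt(LT) = sqrt(15.9738) = 3.9967
SS = 2.33 * 21.3066 * 3.9967 = 198.4149

198.4149 units


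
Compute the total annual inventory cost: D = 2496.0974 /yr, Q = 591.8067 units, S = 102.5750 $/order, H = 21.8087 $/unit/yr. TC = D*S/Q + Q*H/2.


Ordering cost = D*S/Q = 432.6365
Holding cost = Q*H/2 = 6453.2674
TC = 432.6365 + 6453.2674 = 6885.9039

6885.9039 $/yr


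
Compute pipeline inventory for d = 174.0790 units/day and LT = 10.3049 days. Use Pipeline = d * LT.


Pipeline = 174.0790 * 10.3049 = 1793.8667

1793.8667 units


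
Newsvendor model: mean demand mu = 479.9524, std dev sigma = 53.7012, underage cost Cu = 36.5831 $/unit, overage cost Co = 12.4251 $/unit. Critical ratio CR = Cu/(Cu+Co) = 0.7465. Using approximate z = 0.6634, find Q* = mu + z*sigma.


CR = Cu/(Cu+Co) = 36.5831/(36.5831+12.4251) = 0.7465
z = 0.6634
Q* = 479.9524 + 0.6634 * 53.7012 = 515.5778

515.5778 units


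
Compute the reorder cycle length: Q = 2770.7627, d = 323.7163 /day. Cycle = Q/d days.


Cycle = 2770.7627 / 323.7163 = 8.5592

8.5592 days
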